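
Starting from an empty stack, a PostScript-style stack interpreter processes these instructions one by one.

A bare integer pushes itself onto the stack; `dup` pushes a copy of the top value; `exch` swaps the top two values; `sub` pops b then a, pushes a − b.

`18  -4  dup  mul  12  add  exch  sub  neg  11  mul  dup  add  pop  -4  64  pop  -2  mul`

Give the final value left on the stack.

18   → [18]
-4   → [18, -4]
dup  → [18, -4, -4]
mul  → [18, 16]
12   → [18, 16, 12]
add  → [18, 28]
exch → [28, 18]
sub  → [10]
neg  → [-10]
11   → [-10, 11]
mul  → [-110]
dup  → [-110, -110]
add  → [-220]
pop  → []
-4   → [-4]
64   → [-4, 64]
pop  → [-4]
-2   → [-4, -2]
mul  → [8]

8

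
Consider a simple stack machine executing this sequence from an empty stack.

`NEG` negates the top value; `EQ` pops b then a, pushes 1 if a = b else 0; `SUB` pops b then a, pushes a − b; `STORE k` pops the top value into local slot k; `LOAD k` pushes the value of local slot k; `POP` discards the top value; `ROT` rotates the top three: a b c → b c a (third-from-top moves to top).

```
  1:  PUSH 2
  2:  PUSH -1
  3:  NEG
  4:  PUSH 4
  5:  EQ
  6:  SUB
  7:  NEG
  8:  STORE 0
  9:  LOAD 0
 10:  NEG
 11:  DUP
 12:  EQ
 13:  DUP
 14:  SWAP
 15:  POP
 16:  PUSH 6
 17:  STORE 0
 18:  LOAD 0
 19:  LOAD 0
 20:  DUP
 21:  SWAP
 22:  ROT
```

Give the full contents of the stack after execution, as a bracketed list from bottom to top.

PUSH 2  -> 2
PUSH -1 -> 2 -1
NEG     -> 2 1
PUSH 4  -> 2 1 4
EQ      -> 2 0
SUB     -> 2
NEG     -> -2
STORE 0 -> (empty)
LOAD 0  -> -2
NEG     -> 2
DUP     -> 2 2
EQ      -> 1
DUP     -> 1 1
SWAP    -> 1 1
POP     -> 1
PUSH 6  -> 1 6
STORE 0 -> 1
LOAD 0  -> 1 6
LOAD 0  -> 1 6 6
DUP     -> 1 6 6 6
SWAP    -> 1 6 6 6
ROT     -> 1 6 6 6

[1, 6, 6, 6]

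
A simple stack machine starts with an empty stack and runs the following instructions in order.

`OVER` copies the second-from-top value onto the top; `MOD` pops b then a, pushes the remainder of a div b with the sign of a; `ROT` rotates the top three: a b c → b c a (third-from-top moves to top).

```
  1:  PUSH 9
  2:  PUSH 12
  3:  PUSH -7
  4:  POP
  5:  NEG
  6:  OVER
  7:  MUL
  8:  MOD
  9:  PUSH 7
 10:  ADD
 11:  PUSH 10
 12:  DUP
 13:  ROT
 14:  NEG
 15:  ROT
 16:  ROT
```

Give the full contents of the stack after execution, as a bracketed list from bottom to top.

PUSH 9  → 9
PUSH 12 → 9 12
PUSH -7 → 9 12 -7
POP     → 9 12
NEG     → 9 -12
OVER    → 9 -12 9
MUL     → 9 -108
MOD     → 9
PUSH 7  → 9 7
ADD     → 16
PUSH 10 → 16 10
DUP     → 16 10 10
ROT     → 10 10 16
NEG     → 10 10 -16
ROT     → 10 -16 10
ROT     → -16 10 10

[-16, 10, 10]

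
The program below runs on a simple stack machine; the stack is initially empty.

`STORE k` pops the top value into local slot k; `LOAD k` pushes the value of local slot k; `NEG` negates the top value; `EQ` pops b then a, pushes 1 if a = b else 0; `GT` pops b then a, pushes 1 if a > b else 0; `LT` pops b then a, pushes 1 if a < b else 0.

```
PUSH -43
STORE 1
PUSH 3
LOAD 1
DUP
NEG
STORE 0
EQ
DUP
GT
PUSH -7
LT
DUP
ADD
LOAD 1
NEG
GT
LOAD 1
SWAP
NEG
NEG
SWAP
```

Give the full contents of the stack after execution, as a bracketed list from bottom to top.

[0, -43]

PUSH -43  [-43]
STORE 1   []
PUSH 3    [3]
LOAD 1    [3, -43]
DUP       [3, -43, -43]
NEG       [3, -43, 43]
STORE 0   [3, -43]
EQ        [0]
DUP       [0, 0]
GT        [0]
PUSH -7   [0, -7]
LT        [0]
DUP       [0, 0]
ADD       [0]
LOAD 1    [0, -43]
NEG       [0, 43]
GT        [0]
LOAD 1    [0, -43]
SWAP      [-43, 0]
NEG       [-43, 0]
NEG       [-43, 0]
SWAP      [0, -43]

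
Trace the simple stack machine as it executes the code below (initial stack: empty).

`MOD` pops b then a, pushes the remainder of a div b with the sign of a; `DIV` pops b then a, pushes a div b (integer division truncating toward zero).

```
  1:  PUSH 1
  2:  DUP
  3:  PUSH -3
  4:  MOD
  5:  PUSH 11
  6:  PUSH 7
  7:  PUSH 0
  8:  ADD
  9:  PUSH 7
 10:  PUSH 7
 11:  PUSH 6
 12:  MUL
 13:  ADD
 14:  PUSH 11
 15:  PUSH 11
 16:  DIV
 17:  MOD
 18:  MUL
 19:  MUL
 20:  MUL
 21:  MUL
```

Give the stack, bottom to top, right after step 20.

PUSH 1  -> [1]
DUP     -> [1, 1]
PUSH -3 -> [1, 1, -3]
MOD     -> [1, 1]
PUSH 11 -> [1, 1, 11]
PUSH 7  -> [1, 1, 11, 7]
PUSH 0  -> [1, 1, 11, 7, 0]
ADD     -> [1, 1, 11, 7]
PUSH 7  -> [1, 1, 11, 7, 7]
PUSH 7  -> [1, 1, 11, 7, 7, 7]
PUSH 6  -> [1, 1, 11, 7, 7, 7, 6]
MUL     -> [1, 1, 11, 7, 7, 42]
ADD     -> [1, 1, 11, 7, 49]
PUSH 11 -> [1, 1, 11, 7, 49, 11]
PUSH 11 -> [1, 1, 11, 7, 49, 11, 11]
DIV     -> [1, 1, 11, 7, 49, 1]
MOD     -> [1, 1, 11, 7, 0]
MUL     -> [1, 1, 11, 0]
MUL     -> [1, 1, 0]
MUL     -> [1, 0]

[1, 0]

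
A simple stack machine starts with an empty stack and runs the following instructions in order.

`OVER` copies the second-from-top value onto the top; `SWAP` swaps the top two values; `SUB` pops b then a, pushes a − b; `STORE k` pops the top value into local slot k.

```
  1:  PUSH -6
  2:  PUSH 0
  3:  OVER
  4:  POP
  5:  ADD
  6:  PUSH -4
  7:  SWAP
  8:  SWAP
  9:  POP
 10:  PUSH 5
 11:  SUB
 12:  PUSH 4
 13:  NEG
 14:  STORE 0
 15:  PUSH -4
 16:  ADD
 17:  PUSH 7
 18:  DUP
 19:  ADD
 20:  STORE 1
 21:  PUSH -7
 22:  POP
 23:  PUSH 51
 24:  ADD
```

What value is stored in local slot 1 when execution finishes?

PUSH -6  [-6]
PUSH 0   [-6, 0]
OVER     [-6, 0, -6]
POP      [-6, 0]
ADD      [-6]
PUSH -4  [-6, -4]
SWAP     [-4, -6]
SWAP     [-6, -4]
POP      [-6]
PUSH 5   [-6, 5]
SUB      [-11]
PUSH 4   [-11, 4]
NEG      [-11, -4]
STORE 0  [-11]
PUSH -4  [-11, -4]
ADD      [-15]
PUSH 7   [-15, 7]
DUP      [-15, 7, 7]
ADD      [-15, 14]
STORE 1  [-15]
PUSH -7  [-15, -7]
POP      [-15]
PUSH 51  [-15, 51]
ADD      [36]

14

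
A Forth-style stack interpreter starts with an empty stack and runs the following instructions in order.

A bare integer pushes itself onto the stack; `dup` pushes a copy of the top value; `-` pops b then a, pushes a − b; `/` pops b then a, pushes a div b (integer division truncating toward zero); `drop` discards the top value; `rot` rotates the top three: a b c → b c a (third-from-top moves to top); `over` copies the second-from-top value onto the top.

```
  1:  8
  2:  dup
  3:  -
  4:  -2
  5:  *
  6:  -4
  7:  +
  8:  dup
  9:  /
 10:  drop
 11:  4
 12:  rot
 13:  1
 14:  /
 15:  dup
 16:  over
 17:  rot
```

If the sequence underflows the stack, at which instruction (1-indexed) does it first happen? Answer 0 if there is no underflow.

12

8    : 8
dup  : 8 8
-    : 0
-2   : 0 -2
*    : 0
-4   : 0 -4
+    : -4
dup  : -4 -4
/    : 1
drop : (empty)
4    : 4
rot  — needs 3 operands, stack has 1 → underflow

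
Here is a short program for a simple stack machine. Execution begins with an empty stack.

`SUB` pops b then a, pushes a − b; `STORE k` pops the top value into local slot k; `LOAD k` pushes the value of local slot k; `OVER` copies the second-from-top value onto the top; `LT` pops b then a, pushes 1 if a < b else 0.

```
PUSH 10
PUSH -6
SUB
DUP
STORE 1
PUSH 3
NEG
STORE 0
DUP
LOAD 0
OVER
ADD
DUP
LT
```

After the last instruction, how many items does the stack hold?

PUSH 10 : [10]
PUSH -6 : [10, -6]
SUB     : [16]
DUP     : [16, 16]
STORE 1 : [16]
PUSH 3  : [16, 3]
NEG     : [16, -3]
STORE 0 : [16]
DUP     : [16, 16]
LOAD 0  : [16, 16, -3]
OVER    : [16, 16, -3, 16]
ADD     : [16, 16, 13]
DUP     : [16, 16, 13, 13]
LT      : [16, 16, 0]

3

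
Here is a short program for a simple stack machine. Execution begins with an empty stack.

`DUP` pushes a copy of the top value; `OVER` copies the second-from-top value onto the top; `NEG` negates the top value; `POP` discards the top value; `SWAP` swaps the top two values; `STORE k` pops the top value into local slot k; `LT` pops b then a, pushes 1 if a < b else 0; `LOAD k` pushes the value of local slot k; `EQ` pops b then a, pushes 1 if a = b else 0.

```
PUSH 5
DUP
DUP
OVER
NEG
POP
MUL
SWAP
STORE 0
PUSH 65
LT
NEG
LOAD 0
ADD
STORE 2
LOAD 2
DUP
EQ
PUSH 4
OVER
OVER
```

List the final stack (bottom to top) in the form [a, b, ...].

PUSH 5  -> [5]
DUP     -> [5, 5]
DUP     -> [5, 5, 5]
OVER    -> [5, 5, 5, 5]
NEG     -> [5, 5, 5, -5]
POP     -> [5, 5, 5]
MUL     -> [5, 25]
SWAP    -> [25, 5]
STORE 0 -> [25]
PUSH 65 -> [25, 65]
LT      -> [1]
NEG     -> [-1]
LOAD 0  -> [-1, 5]
ADD     -> [4]
STORE 2 -> []
LOAD 2  -> [4]
DUP     -> [4, 4]
EQ      -> [1]
PUSH 4  -> [1, 4]
OVER    -> [1, 4, 1]
OVER    -> [1, 4, 1, 4]

[1, 4, 1, 4]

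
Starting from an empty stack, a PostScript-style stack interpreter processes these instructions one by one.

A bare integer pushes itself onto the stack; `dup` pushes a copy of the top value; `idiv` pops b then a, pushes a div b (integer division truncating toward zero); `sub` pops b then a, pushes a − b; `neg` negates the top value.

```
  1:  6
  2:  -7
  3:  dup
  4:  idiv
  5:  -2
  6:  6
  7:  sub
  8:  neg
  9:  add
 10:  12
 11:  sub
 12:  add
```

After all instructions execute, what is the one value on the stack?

6    → 6
-7   → 6 -7
dup  → 6 -7 -7
idiv → 6 1
-2   → 6 1 -2
6    → 6 1 -2 6
sub  → 6 1 -8
neg  → 6 1 8
add  → 6 9
12   → 6 9 12
sub  → 6 -3
add  → 3

3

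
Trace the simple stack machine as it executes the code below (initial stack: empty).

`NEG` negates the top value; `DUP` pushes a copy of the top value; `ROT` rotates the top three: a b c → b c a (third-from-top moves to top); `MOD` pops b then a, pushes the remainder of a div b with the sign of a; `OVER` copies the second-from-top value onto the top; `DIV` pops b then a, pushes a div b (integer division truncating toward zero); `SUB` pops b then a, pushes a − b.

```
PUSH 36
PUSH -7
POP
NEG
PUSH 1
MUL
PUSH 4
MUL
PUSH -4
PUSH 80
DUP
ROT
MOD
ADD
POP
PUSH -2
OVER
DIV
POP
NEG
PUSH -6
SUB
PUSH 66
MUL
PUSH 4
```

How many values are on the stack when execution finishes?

2

PUSH 36 : [36]
PUSH -7 : [36, -7]
POP     : [36]
NEG     : [-36]
PUSH 1  : [-36, 1]
MUL     : [-36]
PUSH 4  : [-36, 4]
MUL     : [-144]
PUSH -4 : [-144, -4]
PUSH 80 : [-144, -4, 80]
DUP     : [-144, -4, 80, 80]
ROT     : [-144, 80, 80, -4]
MOD     : [-144, 80, 0]
ADD     : [-144, 80]
POP     : [-144]
PUSH -2 : [-144, -2]
OVER    : [-144, -2, -144]
DIV     : [-144, 0]
POP     : [-144]
NEG     : [144]
PUSH -6 : [144, -6]
SUB     : [150]
PUSH 66 : [150, 66]
MUL     : [9900]
PUSH 4  : [9900, 4]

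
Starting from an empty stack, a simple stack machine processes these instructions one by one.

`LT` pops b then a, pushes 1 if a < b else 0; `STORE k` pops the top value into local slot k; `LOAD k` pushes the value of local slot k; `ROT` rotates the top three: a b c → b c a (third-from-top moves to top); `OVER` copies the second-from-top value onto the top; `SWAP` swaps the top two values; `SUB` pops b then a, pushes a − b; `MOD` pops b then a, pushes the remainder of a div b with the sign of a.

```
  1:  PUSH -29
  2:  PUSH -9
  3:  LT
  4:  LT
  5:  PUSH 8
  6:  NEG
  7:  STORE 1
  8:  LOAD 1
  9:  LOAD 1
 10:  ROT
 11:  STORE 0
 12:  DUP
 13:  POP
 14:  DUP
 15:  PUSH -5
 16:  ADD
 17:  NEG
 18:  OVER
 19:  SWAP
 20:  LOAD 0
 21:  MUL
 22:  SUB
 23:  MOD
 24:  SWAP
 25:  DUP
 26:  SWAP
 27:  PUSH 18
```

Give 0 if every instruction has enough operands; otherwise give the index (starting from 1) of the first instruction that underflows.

PUSH -29  [-29]
PUSH -9   [-29, -9]
LT        [1]
LT  — needs 2 operands, stack has 1 → underflow

4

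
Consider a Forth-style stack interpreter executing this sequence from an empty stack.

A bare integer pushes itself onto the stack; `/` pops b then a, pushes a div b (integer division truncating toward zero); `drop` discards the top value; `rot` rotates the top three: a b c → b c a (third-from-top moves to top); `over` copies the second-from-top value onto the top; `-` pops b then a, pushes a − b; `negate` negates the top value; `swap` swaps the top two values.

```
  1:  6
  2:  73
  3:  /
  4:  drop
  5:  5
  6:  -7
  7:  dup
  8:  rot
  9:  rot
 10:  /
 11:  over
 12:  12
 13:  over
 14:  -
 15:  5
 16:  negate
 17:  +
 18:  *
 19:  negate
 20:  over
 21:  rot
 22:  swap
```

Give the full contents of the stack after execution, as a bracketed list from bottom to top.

[-7, 98, 0, 0]

6      → [6]
73     → [6, 73]
/      → [0]
drop   → []
5      → [5]
-7     → [5, -7]
dup    → [5, -7, -7]
rot    → [-7, -7, 5]
rot    → [-7, 5, -7]
/      → [-7, 0]
over   → [-7, 0, -7]
12     → [-7, 0, -7, 12]
over   → [-7, 0, -7, 12, -7]
-      → [-7, 0, -7, 19]
5      → [-7, 0, -7, 19, 5]
negate → [-7, 0, -7, 19, -5]
+      → [-7, 0, -7, 14]
*      → [-7, 0, -98]
negate → [-7, 0, 98]
over   → [-7, 0, 98, 0]
rot    → [-7, 98, 0, 0]
swap   → [-7, 98, 0, 0]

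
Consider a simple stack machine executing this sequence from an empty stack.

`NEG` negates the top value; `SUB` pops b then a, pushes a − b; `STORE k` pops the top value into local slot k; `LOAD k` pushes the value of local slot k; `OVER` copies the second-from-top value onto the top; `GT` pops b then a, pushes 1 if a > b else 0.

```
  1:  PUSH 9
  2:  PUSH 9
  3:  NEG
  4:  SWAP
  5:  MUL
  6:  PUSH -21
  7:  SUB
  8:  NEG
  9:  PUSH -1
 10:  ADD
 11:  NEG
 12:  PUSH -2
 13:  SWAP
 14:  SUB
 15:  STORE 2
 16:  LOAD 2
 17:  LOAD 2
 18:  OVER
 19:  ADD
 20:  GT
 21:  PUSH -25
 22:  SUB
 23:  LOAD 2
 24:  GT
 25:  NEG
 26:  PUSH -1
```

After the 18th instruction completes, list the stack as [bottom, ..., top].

PUSH 9    [9]
PUSH 9    [9, 9]
NEG       [9, -9]
SWAP      [-9, 9]
MUL       [-81]
PUSH -21  [-81, -21]
SUB       [-60]
NEG       [60]
PUSH -1   [60, -1]
ADD       [59]
NEG       [-59]
PUSH -2   [-59, -2]
SWAP      [-2, -59]
SUB       [57]
STORE 2   []
LOAD 2    [57]
LOAD 2    [57, 57]
OVER      [57, 57, 57]

[57, 57, 57]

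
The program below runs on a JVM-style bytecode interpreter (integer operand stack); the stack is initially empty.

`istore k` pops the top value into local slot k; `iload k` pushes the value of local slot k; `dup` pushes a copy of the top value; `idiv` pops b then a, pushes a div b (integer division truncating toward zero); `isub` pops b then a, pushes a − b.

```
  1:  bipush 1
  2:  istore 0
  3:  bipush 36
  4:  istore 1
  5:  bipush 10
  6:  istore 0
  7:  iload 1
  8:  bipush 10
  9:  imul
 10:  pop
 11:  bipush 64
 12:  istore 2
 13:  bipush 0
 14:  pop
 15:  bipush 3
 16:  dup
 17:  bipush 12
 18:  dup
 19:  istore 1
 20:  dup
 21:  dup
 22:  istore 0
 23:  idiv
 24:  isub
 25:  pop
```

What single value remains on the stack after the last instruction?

3

bipush 1  → [1]
istore 0  → []
bipush 36 → [36]
istore 1  → []
bipush 10 → [10]
istore 0  → []
iload 1   → [36]
bipush 10 → [36, 10]
imul      → [360]
pop       → []
bipush 64 → [64]
istore 2  → []
bipush 0  → [0]
pop       → []
bipush 3  → [3]
dup       → [3, 3]
bipush 12 → [3, 3, 12]
dup       → [3, 3, 12, 12]
istore 1  → [3, 3, 12]
dup       → [3, 3, 12, 12]
dup       → [3, 3, 12, 12, 12]
istore 0  → [3, 3, 12, 12]
idiv      → [3, 3, 1]
isub      → [3, 2]
pop       → [3]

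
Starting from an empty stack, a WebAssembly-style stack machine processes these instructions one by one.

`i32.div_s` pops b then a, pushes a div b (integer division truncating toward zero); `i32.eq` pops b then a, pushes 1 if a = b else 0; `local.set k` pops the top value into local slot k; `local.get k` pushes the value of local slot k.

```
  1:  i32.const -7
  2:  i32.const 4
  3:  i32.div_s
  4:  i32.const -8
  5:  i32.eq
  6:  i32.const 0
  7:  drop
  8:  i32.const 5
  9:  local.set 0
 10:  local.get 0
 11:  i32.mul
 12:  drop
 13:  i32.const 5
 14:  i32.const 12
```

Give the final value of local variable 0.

5

i32.const -7  -7
i32.const 4   -7 4
i32.div_s     -1
i32.const -8  -1 -8
i32.eq        0
i32.const 0   0 0
drop          0
i32.const 5   0 5
local.set 0   0
local.get 0   0 5
i32.mul       0
drop          (empty)
i32.const 5   5
i32.const 12  5 12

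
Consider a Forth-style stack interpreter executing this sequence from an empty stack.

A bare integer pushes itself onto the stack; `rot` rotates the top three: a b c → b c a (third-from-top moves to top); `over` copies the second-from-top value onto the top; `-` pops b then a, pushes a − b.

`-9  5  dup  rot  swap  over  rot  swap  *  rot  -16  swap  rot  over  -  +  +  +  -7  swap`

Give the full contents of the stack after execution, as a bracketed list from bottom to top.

-9   : -9
5    : -9 5
dup  : -9 5 5
rot  : 5 5 -9
swap : 5 -9 5
over : 5 -9 5 -9
rot  : 5 5 -9 -9
swap : 5 5 -9 -9
*    : 5 5 81
rot  : 5 81 5
-16  : 5 81 5 -16
swap : 5 81 -16 5
rot  : 5 -16 5 81
over : 5 -16 5 81 5
-    : 5 -16 5 76
+    : 5 -16 81
+    : 5 65
+    : 70
-7   : 70 -7
swap : -7 70

[-7, 70]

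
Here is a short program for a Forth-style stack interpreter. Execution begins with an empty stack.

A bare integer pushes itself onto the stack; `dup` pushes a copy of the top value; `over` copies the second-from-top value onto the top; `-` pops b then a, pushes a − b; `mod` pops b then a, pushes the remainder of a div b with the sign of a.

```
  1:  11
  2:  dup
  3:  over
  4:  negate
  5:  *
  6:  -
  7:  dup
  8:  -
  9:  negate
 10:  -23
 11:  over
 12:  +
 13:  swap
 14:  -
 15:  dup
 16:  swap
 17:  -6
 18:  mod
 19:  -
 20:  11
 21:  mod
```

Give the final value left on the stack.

11     → 11
dup    → 11 11
over   → 11 11 11
negate → 11 11 -11
*      → 11 -121
-      → 132
dup    → 132 132
-      → 0
negate → 0
-23    → 0 -23
over   → 0 -23 0
+      → 0 -23
swap   → -23 0
-      → -23
dup    → -23 -23
swap   → -23 -23
-6     → -23 -23 -6
mod    → -23 -5
-      → -18
11     → -18 11
mod    → -7

-7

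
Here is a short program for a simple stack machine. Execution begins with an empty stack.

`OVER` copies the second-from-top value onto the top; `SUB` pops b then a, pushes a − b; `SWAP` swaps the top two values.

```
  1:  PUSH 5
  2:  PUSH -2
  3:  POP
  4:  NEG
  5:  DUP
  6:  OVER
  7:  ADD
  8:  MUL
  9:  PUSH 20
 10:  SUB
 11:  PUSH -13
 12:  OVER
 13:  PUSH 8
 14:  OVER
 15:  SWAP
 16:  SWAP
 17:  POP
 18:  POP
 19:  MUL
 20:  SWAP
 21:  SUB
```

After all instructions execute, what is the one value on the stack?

-420

PUSH 5   -> 5
PUSH -2  -> 5 -2
POP      -> 5
NEG      -> -5
DUP      -> -5 -5
OVER     -> -5 -5 -5
ADD      -> -5 -10
MUL      -> 50
PUSH 20  -> 50 20
SUB      -> 30
PUSH -13 -> 30 -13
OVER     -> 30 -13 30
PUSH 8   -> 30 -13 30 8
OVER     -> 30 -13 30 8 30
SWAP     -> 30 -13 30 30 8
SWAP     -> 30 -13 30 8 30
POP      -> 30 -13 30 8
POP      -> 30 -13 30
MUL      -> 30 -390
SWAP     -> -390 30
SUB      -> -420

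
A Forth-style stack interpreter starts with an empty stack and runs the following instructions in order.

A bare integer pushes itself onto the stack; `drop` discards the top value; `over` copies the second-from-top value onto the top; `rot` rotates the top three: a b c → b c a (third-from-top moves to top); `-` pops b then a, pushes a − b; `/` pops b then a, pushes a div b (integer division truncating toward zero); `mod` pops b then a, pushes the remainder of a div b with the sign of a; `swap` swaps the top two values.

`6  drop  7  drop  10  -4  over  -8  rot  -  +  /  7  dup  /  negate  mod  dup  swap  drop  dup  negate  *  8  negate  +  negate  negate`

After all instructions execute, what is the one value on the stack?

-8

6       [6]
drop    []
7       [7]
drop    []
10      [10]
-4      [10, -4]
over    [10, -4, 10]
-8      [10, -4, 10, -8]
rot     [10, 10, -8, -4]
-       [10, 10, -4]
+       [10, 6]
/       [1]
7       [1, 7]
dup     [1, 7, 7]
/       [1, 1]
negate  [1, -1]
mod     [0]
dup     [0, 0]
swap    [0, 0]
drop    [0]
dup     [0, 0]
negate  [0, 0]
*       [0]
8       [0, 8]
negate  [0, -8]
+       [-8]
negate  [8]
negate  [-8]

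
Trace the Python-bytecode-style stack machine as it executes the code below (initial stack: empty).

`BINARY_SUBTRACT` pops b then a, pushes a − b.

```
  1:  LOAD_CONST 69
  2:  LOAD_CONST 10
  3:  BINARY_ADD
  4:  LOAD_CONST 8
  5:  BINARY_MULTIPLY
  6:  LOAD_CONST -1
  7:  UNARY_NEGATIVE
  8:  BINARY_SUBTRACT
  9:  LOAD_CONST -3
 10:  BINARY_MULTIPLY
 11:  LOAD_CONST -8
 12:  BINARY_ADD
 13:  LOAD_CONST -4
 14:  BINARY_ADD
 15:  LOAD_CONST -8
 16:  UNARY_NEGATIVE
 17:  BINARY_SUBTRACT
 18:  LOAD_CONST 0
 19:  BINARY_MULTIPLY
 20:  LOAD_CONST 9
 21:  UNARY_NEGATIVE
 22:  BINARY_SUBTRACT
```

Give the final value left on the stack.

LOAD_CONST 69   : 69
LOAD_CONST 10   : 69 10
BINARY_ADD      : 79
LOAD_CONST 8    : 79 8
BINARY_MULTIPLY : 632
LOAD_CONST -1   : 632 -1
UNARY_NEGATIVE  : 632 1
BINARY_SUBTRACT : 631
LOAD_CONST -3   : 631 -3
BINARY_MULTIPLY : -1893
LOAD_CONST -8   : -1893 -8
BINARY_ADD      : -1901
LOAD_CONST -4   : -1901 -4
BINARY_ADD      : -1905
LOAD_CONST -8   : -1905 -8
UNARY_NEGATIVE  : -1905 8
BINARY_SUBTRACT : -1913
LOAD_CONST 0    : -1913 0
BINARY_MULTIPLY : 0
LOAD_CONST 9    : 0 9
UNARY_NEGATIVE  : 0 -9
BINARY_SUBTRACT : 9

9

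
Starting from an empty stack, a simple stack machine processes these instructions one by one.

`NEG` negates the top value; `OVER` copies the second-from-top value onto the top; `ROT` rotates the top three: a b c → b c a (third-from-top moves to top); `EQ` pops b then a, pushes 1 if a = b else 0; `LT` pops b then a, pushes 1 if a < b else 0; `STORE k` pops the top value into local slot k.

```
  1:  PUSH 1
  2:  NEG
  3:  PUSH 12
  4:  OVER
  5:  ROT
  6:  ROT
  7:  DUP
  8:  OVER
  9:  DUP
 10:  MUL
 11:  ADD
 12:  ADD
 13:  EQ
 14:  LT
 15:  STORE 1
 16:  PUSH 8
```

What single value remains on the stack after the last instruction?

PUSH 1  → 1
NEG     → -1
PUSH 12 → -1 12
OVER    → -1 12 -1
ROT     → 12 -1 -1
ROT     → -1 -1 12
DUP     → -1 -1 12 12
OVER    → -1 -1 12 12 12
DUP     → -1 -1 12 12 12 12
MUL     → -1 -1 12 12 144
ADD     → -1 -1 12 156
ADD     → -1 -1 168
EQ      → -1 0
LT      → 1
STORE 1 → (empty)
PUSH 8  → 8

8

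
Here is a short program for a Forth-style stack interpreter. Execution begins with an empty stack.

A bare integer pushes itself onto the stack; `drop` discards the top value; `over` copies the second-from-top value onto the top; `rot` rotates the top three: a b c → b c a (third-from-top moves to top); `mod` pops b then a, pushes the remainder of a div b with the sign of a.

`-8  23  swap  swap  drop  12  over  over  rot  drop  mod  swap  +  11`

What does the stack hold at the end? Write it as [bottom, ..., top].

[-16, 11]

-8   → -8
23   → -8 23
swap → 23 -8
swap → -8 23
drop → -8
12   → -8 12
over → -8 12 -8
over → -8 12 -8 12
rot  → -8 -8 12 12
drop → -8 -8 12
mod  → -8 -8
swap → -8 -8
+    → -16
11   → -16 11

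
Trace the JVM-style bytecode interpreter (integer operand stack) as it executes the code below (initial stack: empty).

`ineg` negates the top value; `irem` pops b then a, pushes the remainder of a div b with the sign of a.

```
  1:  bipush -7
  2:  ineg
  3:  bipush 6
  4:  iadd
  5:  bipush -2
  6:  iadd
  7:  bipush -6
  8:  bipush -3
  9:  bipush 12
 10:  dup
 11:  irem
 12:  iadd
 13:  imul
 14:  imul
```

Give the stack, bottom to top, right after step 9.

[11, -6, -3, 12]

bipush -7 → -7
ineg      → 7
bipush 6  → 7 6
iadd      → 13
bipush -2 → 13 -2
iadd      → 11
bipush -6 → 11 -6
bipush -3 → 11 -6 -3
bipush 12 → 11 -6 -3 12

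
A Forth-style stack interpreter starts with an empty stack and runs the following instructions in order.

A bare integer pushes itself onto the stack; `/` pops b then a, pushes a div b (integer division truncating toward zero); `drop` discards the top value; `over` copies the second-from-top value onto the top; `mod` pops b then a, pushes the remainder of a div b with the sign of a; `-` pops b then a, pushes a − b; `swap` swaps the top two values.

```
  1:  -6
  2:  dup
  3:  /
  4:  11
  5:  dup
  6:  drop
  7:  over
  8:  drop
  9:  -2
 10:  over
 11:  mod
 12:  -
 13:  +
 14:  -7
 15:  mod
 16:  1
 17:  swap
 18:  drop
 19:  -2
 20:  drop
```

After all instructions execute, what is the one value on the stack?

1

-6   -> [-6]
dup  -> [-6, -6]
/    -> [1]
11   -> [1, 11]
dup  -> [1, 11, 11]
drop -> [1, 11]
over -> [1, 11, 1]
drop -> [1, 11]
-2   -> [1, 11, -2]
over -> [1, 11, -2, 11]
mod  -> [1, 11, -2]
-    -> [1, 13]
+    -> [14]
-7   -> [14, -7]
mod  -> [0]
1    -> [0, 1]
swap -> [1, 0]
drop -> [1]
-2   -> [1, -2]
drop -> [1]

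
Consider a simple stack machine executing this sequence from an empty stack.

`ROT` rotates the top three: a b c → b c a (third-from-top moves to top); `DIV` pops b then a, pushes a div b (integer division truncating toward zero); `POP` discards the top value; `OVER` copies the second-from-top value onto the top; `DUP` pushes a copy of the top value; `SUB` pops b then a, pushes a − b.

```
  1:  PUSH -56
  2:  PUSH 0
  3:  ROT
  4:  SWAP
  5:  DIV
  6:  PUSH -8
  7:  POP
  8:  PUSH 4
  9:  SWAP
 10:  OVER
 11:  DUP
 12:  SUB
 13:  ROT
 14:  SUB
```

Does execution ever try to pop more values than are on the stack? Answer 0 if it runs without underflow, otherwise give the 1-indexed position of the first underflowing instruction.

PUSH -56  [-56]
PUSH 0    [-56, 0]
ROT  — needs 3 operands, stack has 2 → underflow

3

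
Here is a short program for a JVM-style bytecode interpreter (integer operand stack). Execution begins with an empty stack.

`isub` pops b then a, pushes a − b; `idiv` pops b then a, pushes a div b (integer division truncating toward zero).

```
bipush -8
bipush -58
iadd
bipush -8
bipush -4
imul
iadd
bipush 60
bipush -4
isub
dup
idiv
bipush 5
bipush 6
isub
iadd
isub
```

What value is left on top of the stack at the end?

bipush -8  → -8
bipush -58 → -8 -58
iadd       → -66
bipush -8  → -66 -8
bipush -4  → -66 -8 -4
imul       → -66 32
iadd       → -34
bipush 60  → -34 60
bipush -4  → -34 60 -4
isub       → -34 64
dup        → -34 64 64
idiv       → -34 1
bipush 5   → -34 1 5
bipush 6   → -34 1 5 6
isub       → -34 1 -1
iadd       → -34 0
isub       → -34

-34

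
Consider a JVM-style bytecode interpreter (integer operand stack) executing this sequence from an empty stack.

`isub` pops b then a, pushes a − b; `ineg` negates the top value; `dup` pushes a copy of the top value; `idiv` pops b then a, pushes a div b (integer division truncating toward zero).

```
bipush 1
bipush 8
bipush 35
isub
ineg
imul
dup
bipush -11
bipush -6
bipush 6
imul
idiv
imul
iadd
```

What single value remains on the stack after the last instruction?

bipush 1   -> [1]
bipush 8   -> [1, 8]
bipush 35  -> [1, 8, 35]
isub       -> [1, -27]
ineg       -> [1, 27]
imul       -> [27]
dup        -> [27, 27]
bipush -11 -> [27, 27, -11]
bipush -6  -> [27, 27, -11, -6]
bipush 6   -> [27, 27, -11, -6, 6]
imul       -> [27, 27, -11, -36]
idiv       -> [27, 27, 0]
imul       -> [27, 0]
iadd       -> [27]

27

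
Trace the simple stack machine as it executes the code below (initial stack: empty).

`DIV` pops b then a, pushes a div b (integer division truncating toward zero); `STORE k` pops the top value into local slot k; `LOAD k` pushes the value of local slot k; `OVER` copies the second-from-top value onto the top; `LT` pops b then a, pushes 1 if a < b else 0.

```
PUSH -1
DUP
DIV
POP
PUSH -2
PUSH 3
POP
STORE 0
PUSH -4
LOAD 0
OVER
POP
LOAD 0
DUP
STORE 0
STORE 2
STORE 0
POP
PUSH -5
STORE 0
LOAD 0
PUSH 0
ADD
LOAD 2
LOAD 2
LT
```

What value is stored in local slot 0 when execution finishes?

PUSH -1 → [-1]
DUP     → [-1, -1]
DIV     → [1]
POP     → []
PUSH -2 → [-2]
PUSH 3  → [-2, 3]
POP     → [-2]
STORE 0 → []
PUSH -4 → [-4]
LOAD 0  → [-4, -2]
OVER    → [-4, -2, -4]
POP     → [-4, -2]
LOAD 0  → [-4, -2, -2]
DUP     → [-4, -2, -2, -2]
STORE 0 → [-4, -2, -2]
STORE 2 → [-4, -2]
STORE 0 → [-4]
POP     → []
PUSH -5 → [-5]
STORE 0 → []
LOAD 0  → [-5]
PUSH 0  → [-5, 0]
ADD     → [-5]
LOAD 2  → [-5, -2]
LOAD 2  → [-5, -2, -2]
LT      → [-5, 0]

-5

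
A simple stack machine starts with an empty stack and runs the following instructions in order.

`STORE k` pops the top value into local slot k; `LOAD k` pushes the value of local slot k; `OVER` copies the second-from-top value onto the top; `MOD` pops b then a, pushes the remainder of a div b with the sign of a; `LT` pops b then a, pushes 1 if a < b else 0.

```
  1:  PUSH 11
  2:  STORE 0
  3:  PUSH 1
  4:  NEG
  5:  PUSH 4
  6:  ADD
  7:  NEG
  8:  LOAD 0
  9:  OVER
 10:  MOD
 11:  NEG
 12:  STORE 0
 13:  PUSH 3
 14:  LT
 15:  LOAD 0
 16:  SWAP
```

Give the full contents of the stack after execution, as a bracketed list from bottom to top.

PUSH 11  [11]
STORE 0  []
PUSH 1   [1]
NEG      [-1]
PUSH 4   [-1, 4]
ADD      [3]
NEG      [-3]
LOAD 0   [-3, 11]
OVER     [-3, 11, -3]
MOD      [-3, 2]
NEG      [-3, -2]
STORE 0  [-3]
PUSH 3   [-3, 3]
LT       [1]
LOAD 0   [1, -2]
SWAP     [-2, 1]

[-2, 1]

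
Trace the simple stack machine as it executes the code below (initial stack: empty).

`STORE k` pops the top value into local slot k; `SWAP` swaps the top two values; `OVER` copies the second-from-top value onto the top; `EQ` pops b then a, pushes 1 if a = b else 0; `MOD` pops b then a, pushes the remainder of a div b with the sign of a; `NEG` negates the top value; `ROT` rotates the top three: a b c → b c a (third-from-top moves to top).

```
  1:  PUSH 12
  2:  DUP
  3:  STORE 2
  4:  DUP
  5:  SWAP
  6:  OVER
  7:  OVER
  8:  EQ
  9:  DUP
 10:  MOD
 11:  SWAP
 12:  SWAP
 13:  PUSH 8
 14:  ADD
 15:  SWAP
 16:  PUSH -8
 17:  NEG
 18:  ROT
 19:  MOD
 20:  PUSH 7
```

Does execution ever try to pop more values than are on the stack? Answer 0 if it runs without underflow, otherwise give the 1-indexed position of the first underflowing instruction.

0

PUSH 12 : 12
DUP     : 12 12
STORE 2 : 12
DUP     : 12 12
SWAP    : 12 12
OVER    : 12 12 12
OVER    : 12 12 12 12
EQ      : 12 12 1
DUP     : 12 12 1 1
MOD     : 12 12 0
SWAP    : 12 0 12
SWAP    : 12 12 0
PUSH 8  : 12 12 0 8
ADD     : 12 12 8
SWAP    : 12 8 12
PUSH -8 : 12 8 12 -8
NEG     : 12 8 12 8
ROT     : 12 12 8 8
MOD     : 12 12 0
PUSH 7  : 12 12 0 7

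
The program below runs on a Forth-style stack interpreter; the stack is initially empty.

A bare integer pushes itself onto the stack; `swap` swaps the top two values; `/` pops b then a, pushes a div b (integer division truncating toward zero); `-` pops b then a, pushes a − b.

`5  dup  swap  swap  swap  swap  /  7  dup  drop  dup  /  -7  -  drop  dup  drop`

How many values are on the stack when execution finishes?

1

5    : 5
dup  : 5 5
swap : 5 5
swap : 5 5
swap : 5 5
swap : 5 5
/    : 1
7    : 1 7
dup  : 1 7 7
drop : 1 7
dup  : 1 7 7
/    : 1 1
-7   : 1 1 -7
-    : 1 8
drop : 1
dup  : 1 1
drop : 1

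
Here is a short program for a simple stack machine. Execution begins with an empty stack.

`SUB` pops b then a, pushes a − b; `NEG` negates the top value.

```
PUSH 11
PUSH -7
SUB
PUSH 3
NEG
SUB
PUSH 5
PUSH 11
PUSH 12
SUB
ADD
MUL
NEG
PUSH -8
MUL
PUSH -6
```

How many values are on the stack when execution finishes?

2

PUSH 11 -> 11
PUSH -7 -> 11 -7
SUB     -> 18
PUSH 3  -> 18 3
NEG     -> 18 -3
SUB     -> 21
PUSH 5  -> 21 5
PUSH 11 -> 21 5 11
PUSH 12 -> 21 5 11 12
SUB     -> 21 5 -1
ADD     -> 21 4
MUL     -> 84
NEG     -> -84
PUSH -8 -> -84 -8
MUL     -> 672
PUSH -6 -> 672 -6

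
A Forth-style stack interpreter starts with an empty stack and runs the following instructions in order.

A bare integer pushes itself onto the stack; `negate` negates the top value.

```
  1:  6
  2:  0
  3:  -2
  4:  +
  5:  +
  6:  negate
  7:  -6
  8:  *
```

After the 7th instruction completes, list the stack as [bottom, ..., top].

[-4, -6]

6      -> 6
0      -> 6 0
-2     -> 6 0 -2
+      -> 6 -2
+      -> 4
negate -> -4
-6     -> -4 -6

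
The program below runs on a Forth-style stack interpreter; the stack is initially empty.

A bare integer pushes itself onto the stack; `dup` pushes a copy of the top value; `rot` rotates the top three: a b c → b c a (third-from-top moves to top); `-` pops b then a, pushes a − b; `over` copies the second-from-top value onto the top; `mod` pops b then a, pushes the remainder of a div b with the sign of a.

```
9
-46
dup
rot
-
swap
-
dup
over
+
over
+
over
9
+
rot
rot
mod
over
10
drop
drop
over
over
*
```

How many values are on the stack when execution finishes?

3

9    -> 9
-46  -> 9 -46
dup  -> 9 -46 -46
rot  -> -46 -46 9
-    -> -46 -55
swap -> -55 -46
-    -> -9
dup  -> -9 -9
over -> -9 -9 -9
+    -> -9 -18
over -> -9 -18 -9
+    -> -9 -27
over -> -9 -27 -9
9    -> -9 -27 -9 9
+    -> -9 -27 0
rot  -> -27 0 -9
rot  -> 0 -9 -27
mod  -> 0 -9
over -> 0 -9 0
10   -> 0 -9 0 10
drop -> 0 -9 0
drop -> 0 -9
over -> 0 -9 0
over -> 0 -9 0 -9
*    -> 0 -9 0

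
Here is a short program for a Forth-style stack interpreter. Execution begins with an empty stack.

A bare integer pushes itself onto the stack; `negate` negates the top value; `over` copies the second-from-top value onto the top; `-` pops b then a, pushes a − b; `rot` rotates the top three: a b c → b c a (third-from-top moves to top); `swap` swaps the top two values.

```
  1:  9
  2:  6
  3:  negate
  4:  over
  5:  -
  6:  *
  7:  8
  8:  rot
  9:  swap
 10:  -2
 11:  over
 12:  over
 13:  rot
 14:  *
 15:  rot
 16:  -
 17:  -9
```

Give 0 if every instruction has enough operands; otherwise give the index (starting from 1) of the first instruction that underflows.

9       9
6       9 6
negate  9 -6
over    9 -6 9
-       9 -15
*       -135
8       -135 8
rot  — needs 3 operands, stack has 2 → underflow

8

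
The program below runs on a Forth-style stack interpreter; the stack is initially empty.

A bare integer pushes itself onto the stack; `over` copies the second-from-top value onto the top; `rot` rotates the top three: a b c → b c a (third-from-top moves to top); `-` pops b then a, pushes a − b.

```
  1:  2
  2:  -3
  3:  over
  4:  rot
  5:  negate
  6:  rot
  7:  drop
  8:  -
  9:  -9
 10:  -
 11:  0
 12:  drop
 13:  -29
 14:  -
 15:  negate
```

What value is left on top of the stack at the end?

2       [2]
-3      [2, -3]
over    [2, -3, 2]
rot     [-3, 2, 2]
negate  [-3, 2, -2]
rot     [2, -2, -3]
drop    [2, -2]
-       [4]
-9      [4, -9]
-       [13]
0       [13, 0]
drop    [13]
-29     [13, -29]
-       [42]
negate  [-42]

-42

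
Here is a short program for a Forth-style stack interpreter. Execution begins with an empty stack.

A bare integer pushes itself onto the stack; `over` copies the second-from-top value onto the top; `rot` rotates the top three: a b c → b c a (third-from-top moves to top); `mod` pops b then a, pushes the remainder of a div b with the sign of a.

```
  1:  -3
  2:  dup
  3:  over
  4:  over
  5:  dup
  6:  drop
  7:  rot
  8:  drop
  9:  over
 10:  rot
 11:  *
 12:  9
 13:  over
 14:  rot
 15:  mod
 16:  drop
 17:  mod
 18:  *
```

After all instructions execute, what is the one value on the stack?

-3   → [-3]
dup  → [-3, -3]
over → [-3, -3, -3]
over → [-3, -3, -3, -3]
dup  → [-3, -3, -3, -3, -3]
drop → [-3, -3, -3, -3]
rot  → [-3, -3, -3, -3]
drop → [-3, -3, -3]
over → [-3, -3, -3, -3]
rot  → [-3, -3, -3, -3]
*    → [-3, -3, 9]
9    → [-3, -3, 9, 9]
over → [-3, -3, 9, 9, 9]
rot  → [-3, -3, 9, 9, 9]
mod  → [-3, -3, 9, 0]
drop → [-3, -3, 9]
mod  → [-3, -3]
*    → [9]

9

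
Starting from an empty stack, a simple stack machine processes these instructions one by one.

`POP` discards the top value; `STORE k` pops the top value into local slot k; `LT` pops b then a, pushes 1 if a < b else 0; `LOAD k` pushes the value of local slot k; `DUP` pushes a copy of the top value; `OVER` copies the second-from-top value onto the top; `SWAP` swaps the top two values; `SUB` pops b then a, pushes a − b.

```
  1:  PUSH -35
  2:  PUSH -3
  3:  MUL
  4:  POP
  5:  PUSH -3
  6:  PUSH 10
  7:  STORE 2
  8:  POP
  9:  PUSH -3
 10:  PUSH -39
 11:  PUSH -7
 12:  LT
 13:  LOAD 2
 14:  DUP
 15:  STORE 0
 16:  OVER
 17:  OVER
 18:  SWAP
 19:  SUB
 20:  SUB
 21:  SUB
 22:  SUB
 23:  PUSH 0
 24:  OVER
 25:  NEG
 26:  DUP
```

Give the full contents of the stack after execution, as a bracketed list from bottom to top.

PUSH -35 : [-35]
PUSH -3  : [-35, -3]
MUL      : [105]
POP      : []
PUSH -3  : [-3]
PUSH 10  : [-3, 10]
STORE 2  : [-3]
POP      : []
PUSH -3  : [-3]
PUSH -39 : [-3, -39]
PUSH -7  : [-3, -39, -7]
LT       : [-3, 1]
LOAD 2   : [-3, 1, 10]
DUP      : [-3, 1, 10, 10]
STORE 0  : [-3, 1, 10]
OVER     : [-3, 1, 10, 1]
OVER     : [-3, 1, 10, 1, 10]
SWAP     : [-3, 1, 10, 10, 1]
SUB      : [-3, 1, 10, 9]
SUB      : [-3, 1, 1]
SUB      : [-3, 0]
SUB      : [-3]
PUSH 0   : [-3, 0]
OVER     : [-3, 0, -3]
NEG      : [-3, 0, 3]
DUP      : [-3, 0, 3, 3]

[-3, 0, 3, 3]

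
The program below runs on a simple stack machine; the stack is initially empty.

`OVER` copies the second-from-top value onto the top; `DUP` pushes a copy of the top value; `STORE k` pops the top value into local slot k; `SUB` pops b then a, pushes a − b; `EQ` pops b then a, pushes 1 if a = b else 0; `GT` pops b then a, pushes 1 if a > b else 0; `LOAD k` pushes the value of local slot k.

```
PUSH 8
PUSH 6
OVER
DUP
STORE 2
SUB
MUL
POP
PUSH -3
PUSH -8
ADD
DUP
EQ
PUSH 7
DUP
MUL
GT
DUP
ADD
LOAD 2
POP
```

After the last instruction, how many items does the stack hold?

PUSH 8  -> [8]
PUSH 6  -> [8, 6]
OVER    -> [8, 6, 8]
DUP     -> [8, 6, 8, 8]
STORE 2 -> [8, 6, 8]
SUB     -> [8, -2]
MUL     -> [-16]
POP     -> []
PUSH -3 -> [-3]
PUSH -8 -> [-3, -8]
ADD     -> [-11]
DUP     -> [-11, -11]
EQ      -> [1]
PUSH 7  -> [1, 7]
DUP     -> [1, 7, 7]
MUL     -> [1, 49]
GT      -> [0]
DUP     -> [0, 0]
ADD     -> [0]
LOAD 2  -> [0, 8]
POP     -> [0]

1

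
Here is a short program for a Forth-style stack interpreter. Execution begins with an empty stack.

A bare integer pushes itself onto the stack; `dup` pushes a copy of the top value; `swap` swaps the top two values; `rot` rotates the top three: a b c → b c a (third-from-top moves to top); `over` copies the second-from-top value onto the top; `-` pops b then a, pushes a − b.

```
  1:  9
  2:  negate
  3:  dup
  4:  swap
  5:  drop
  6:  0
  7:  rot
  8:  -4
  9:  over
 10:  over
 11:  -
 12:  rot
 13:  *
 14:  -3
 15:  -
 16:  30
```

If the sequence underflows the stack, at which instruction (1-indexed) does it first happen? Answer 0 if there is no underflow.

7

9      -> 9
negate -> -9
dup    -> -9 -9
swap   -> -9 -9
drop   -> -9
0      -> -9 0
rot  — needs 3 operands, stack has 2 → underflow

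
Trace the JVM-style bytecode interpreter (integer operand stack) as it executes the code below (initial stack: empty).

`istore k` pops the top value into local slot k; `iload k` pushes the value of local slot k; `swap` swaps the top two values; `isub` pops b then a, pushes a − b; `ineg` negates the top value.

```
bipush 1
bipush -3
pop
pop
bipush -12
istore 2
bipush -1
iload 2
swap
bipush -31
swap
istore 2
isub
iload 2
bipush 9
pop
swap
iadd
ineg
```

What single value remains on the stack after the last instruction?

-18

bipush 1   : [1]
bipush -3  : [1, -3]
pop        : [1]
pop        : []
bipush -12 : [-12]
istore 2   : []
bipush -1  : [-1]
iload 2    : [-1, -12]
swap       : [-12, -1]
bipush -31 : [-12, -1, -31]
swap       : [-12, -31, -1]
istore 2   : [-12, -31]
isub       : [19]
iload 2    : [19, -1]
bipush 9   : [19, -1, 9]
pop        : [19, -1]
swap       : [-1, 19]
iadd       : [18]
ineg       : [-18]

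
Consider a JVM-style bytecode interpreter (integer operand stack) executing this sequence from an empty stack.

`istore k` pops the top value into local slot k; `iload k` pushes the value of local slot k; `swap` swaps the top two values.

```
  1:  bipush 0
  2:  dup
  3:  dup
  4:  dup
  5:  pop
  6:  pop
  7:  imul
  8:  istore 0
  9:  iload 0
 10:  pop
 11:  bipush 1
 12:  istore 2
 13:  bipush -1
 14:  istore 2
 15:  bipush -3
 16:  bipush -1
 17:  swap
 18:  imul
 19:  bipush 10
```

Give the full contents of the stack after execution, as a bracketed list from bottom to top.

bipush 0  → [0]
dup       → [0, 0]
dup       → [0, 0, 0]
dup       → [0, 0, 0, 0]
pop       → [0, 0, 0]
pop       → [0, 0]
imul      → [0]
istore 0  → []
iload 0   → [0]
pop       → []
bipush 1  → [1]
istore 2  → []
bipush -1 → [-1]
istore 2  → []
bipush -3 → [-3]
bipush -1 → [-3, -1]
swap      → [-1, -3]
imul      → [3]
bipush 10 → [3, 10]

[3, 10]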